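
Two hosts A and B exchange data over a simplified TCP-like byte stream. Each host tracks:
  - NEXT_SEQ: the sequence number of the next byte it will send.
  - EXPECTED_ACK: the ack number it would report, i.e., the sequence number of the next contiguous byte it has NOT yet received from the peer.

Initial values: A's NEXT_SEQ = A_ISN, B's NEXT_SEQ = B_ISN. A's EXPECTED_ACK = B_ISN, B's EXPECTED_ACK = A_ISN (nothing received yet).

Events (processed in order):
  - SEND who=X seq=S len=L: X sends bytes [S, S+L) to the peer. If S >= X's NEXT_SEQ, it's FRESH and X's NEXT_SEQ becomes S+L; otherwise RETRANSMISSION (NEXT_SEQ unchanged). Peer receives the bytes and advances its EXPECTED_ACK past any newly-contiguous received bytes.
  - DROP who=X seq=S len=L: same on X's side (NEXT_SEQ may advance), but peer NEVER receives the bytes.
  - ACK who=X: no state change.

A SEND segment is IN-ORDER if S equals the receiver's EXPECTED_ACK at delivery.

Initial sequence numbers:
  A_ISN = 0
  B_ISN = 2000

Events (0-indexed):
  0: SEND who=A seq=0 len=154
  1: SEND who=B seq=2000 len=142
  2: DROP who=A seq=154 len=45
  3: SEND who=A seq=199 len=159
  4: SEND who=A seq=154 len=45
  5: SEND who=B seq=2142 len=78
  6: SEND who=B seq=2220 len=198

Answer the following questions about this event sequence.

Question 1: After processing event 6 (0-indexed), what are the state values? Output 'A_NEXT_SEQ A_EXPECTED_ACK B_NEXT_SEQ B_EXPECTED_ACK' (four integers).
After event 0: A_seq=154 A_ack=2000 B_seq=2000 B_ack=154
After event 1: A_seq=154 A_ack=2142 B_seq=2142 B_ack=154
After event 2: A_seq=199 A_ack=2142 B_seq=2142 B_ack=154
After event 3: A_seq=358 A_ack=2142 B_seq=2142 B_ack=154
After event 4: A_seq=358 A_ack=2142 B_seq=2142 B_ack=358
After event 5: A_seq=358 A_ack=2220 B_seq=2220 B_ack=358
After event 6: A_seq=358 A_ack=2418 B_seq=2418 B_ack=358

358 2418 2418 358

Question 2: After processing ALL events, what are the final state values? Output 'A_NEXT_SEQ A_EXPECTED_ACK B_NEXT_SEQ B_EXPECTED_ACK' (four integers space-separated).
Answer: 358 2418 2418 358

Derivation:
After event 0: A_seq=154 A_ack=2000 B_seq=2000 B_ack=154
After event 1: A_seq=154 A_ack=2142 B_seq=2142 B_ack=154
After event 2: A_seq=199 A_ack=2142 B_seq=2142 B_ack=154
After event 3: A_seq=358 A_ack=2142 B_seq=2142 B_ack=154
After event 4: A_seq=358 A_ack=2142 B_seq=2142 B_ack=358
After event 5: A_seq=358 A_ack=2220 B_seq=2220 B_ack=358
After event 6: A_seq=358 A_ack=2418 B_seq=2418 B_ack=358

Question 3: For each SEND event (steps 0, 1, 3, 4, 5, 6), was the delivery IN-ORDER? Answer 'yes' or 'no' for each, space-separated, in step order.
Step 0: SEND seq=0 -> in-order
Step 1: SEND seq=2000 -> in-order
Step 3: SEND seq=199 -> out-of-order
Step 4: SEND seq=154 -> in-order
Step 5: SEND seq=2142 -> in-order
Step 6: SEND seq=2220 -> in-order

Answer: yes yes no yes yes yes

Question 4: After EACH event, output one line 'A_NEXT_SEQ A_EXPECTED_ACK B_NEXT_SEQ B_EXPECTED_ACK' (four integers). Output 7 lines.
154 2000 2000 154
154 2142 2142 154
199 2142 2142 154
358 2142 2142 154
358 2142 2142 358
358 2220 2220 358
358 2418 2418 358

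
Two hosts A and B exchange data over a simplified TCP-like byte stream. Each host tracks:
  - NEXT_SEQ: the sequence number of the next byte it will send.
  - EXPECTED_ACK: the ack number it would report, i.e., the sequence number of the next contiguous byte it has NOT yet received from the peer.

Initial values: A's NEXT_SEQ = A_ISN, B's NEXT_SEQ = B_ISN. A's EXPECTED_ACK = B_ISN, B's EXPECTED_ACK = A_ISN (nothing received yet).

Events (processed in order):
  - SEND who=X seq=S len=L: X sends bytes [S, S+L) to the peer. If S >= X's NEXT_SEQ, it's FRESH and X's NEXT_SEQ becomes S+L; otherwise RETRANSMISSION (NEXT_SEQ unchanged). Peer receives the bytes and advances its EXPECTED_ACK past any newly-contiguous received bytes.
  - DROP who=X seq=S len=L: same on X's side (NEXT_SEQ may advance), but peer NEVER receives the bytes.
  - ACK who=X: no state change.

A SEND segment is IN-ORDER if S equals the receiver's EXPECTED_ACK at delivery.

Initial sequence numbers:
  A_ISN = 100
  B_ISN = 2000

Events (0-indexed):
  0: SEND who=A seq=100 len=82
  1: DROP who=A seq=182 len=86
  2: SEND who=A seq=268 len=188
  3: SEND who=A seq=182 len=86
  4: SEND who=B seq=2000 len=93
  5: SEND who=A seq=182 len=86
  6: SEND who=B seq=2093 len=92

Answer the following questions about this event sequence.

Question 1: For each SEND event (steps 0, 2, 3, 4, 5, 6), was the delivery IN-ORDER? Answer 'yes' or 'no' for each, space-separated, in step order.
Step 0: SEND seq=100 -> in-order
Step 2: SEND seq=268 -> out-of-order
Step 3: SEND seq=182 -> in-order
Step 4: SEND seq=2000 -> in-order
Step 5: SEND seq=182 -> out-of-order
Step 6: SEND seq=2093 -> in-order

Answer: yes no yes yes no yes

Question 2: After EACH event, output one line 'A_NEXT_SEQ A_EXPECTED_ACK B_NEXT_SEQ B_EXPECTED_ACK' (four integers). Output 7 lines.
182 2000 2000 182
268 2000 2000 182
456 2000 2000 182
456 2000 2000 456
456 2093 2093 456
456 2093 2093 456
456 2185 2185 456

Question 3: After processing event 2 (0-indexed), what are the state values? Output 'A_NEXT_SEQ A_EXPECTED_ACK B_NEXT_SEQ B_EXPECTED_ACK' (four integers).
After event 0: A_seq=182 A_ack=2000 B_seq=2000 B_ack=182
After event 1: A_seq=268 A_ack=2000 B_seq=2000 B_ack=182
After event 2: A_seq=456 A_ack=2000 B_seq=2000 B_ack=182

456 2000 2000 182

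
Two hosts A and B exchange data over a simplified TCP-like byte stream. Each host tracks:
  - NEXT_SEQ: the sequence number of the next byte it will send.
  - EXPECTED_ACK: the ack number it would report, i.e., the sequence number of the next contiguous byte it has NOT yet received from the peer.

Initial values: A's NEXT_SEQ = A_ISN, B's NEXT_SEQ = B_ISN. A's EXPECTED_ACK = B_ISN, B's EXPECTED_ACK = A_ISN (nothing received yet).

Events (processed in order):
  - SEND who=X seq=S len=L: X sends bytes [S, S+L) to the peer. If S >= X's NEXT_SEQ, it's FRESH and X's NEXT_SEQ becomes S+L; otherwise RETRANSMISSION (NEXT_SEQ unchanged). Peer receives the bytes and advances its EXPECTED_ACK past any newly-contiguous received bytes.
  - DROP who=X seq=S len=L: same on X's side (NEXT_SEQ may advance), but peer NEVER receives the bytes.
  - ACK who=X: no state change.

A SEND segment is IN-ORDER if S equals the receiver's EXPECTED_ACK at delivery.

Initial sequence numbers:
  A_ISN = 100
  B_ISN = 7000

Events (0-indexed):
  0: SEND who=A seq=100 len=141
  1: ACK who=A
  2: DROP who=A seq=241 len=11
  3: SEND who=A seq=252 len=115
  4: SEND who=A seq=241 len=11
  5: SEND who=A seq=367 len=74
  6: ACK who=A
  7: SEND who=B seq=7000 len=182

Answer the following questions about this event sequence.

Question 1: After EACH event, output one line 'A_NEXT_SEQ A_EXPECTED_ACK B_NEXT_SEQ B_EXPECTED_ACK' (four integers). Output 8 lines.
241 7000 7000 241
241 7000 7000 241
252 7000 7000 241
367 7000 7000 241
367 7000 7000 367
441 7000 7000 441
441 7000 7000 441
441 7182 7182 441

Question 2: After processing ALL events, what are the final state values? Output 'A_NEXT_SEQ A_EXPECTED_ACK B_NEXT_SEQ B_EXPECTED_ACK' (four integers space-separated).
After event 0: A_seq=241 A_ack=7000 B_seq=7000 B_ack=241
After event 1: A_seq=241 A_ack=7000 B_seq=7000 B_ack=241
After event 2: A_seq=252 A_ack=7000 B_seq=7000 B_ack=241
After event 3: A_seq=367 A_ack=7000 B_seq=7000 B_ack=241
After event 4: A_seq=367 A_ack=7000 B_seq=7000 B_ack=367
After event 5: A_seq=441 A_ack=7000 B_seq=7000 B_ack=441
After event 6: A_seq=441 A_ack=7000 B_seq=7000 B_ack=441
After event 7: A_seq=441 A_ack=7182 B_seq=7182 B_ack=441

Answer: 441 7182 7182 441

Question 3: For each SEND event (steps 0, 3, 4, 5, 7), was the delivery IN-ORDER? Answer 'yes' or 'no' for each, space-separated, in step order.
Answer: yes no yes yes yes

Derivation:
Step 0: SEND seq=100 -> in-order
Step 3: SEND seq=252 -> out-of-order
Step 4: SEND seq=241 -> in-order
Step 5: SEND seq=367 -> in-order
Step 7: SEND seq=7000 -> in-order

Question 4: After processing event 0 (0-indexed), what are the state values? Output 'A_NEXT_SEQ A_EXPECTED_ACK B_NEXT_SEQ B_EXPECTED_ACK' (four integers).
After event 0: A_seq=241 A_ack=7000 B_seq=7000 B_ack=241

241 7000 7000 241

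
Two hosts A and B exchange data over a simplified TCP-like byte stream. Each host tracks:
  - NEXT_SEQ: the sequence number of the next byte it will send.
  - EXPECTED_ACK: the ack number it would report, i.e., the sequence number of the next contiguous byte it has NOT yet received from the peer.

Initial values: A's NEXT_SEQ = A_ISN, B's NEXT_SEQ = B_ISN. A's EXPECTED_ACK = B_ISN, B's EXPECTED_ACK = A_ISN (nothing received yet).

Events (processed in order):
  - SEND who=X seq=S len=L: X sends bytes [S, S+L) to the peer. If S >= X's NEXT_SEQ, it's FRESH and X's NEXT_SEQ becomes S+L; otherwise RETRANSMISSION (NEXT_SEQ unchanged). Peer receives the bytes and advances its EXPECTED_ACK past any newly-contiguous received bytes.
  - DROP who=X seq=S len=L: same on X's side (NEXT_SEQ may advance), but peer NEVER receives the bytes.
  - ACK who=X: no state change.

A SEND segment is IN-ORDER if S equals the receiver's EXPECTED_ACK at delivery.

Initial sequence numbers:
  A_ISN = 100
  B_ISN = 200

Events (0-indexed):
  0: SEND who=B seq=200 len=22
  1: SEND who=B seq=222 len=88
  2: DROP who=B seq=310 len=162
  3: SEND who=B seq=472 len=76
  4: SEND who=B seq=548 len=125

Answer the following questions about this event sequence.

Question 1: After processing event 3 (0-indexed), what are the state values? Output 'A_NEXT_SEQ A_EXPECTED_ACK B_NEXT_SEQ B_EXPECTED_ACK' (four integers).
After event 0: A_seq=100 A_ack=222 B_seq=222 B_ack=100
After event 1: A_seq=100 A_ack=310 B_seq=310 B_ack=100
After event 2: A_seq=100 A_ack=310 B_seq=472 B_ack=100
After event 3: A_seq=100 A_ack=310 B_seq=548 B_ack=100

100 310 548 100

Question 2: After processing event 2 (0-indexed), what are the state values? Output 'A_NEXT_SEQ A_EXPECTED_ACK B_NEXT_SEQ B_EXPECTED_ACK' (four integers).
After event 0: A_seq=100 A_ack=222 B_seq=222 B_ack=100
After event 1: A_seq=100 A_ack=310 B_seq=310 B_ack=100
After event 2: A_seq=100 A_ack=310 B_seq=472 B_ack=100

100 310 472 100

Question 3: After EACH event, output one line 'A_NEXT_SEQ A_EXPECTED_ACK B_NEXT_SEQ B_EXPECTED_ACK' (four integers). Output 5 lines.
100 222 222 100
100 310 310 100
100 310 472 100
100 310 548 100
100 310 673 100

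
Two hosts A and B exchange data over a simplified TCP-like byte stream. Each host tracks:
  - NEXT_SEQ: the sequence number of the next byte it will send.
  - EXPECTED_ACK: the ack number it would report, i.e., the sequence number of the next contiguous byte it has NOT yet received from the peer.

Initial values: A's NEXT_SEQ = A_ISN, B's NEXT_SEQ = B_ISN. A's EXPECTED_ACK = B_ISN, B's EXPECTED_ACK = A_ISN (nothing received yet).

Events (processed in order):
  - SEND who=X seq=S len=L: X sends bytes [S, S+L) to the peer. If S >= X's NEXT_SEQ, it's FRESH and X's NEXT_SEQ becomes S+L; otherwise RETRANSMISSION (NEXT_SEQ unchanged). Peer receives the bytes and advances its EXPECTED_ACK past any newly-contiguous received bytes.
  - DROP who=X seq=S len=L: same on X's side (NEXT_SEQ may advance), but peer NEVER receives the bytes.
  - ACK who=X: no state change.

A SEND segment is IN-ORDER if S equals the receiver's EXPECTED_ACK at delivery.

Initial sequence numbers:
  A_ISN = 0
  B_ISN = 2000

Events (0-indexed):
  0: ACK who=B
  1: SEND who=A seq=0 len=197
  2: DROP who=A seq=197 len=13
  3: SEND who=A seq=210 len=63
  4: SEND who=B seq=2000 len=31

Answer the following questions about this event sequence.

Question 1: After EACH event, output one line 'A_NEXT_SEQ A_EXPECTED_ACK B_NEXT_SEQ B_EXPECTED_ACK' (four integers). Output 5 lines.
0 2000 2000 0
197 2000 2000 197
210 2000 2000 197
273 2000 2000 197
273 2031 2031 197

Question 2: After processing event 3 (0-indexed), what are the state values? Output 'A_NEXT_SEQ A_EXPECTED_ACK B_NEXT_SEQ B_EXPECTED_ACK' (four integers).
After event 0: A_seq=0 A_ack=2000 B_seq=2000 B_ack=0
After event 1: A_seq=197 A_ack=2000 B_seq=2000 B_ack=197
After event 2: A_seq=210 A_ack=2000 B_seq=2000 B_ack=197
After event 3: A_seq=273 A_ack=2000 B_seq=2000 B_ack=197

273 2000 2000 197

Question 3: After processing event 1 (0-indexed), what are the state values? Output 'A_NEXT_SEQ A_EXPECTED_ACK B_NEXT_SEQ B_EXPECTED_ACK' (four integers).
After event 0: A_seq=0 A_ack=2000 B_seq=2000 B_ack=0
After event 1: A_seq=197 A_ack=2000 B_seq=2000 B_ack=197

197 2000 2000 197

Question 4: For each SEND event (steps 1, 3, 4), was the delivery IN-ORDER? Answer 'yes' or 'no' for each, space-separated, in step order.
Step 1: SEND seq=0 -> in-order
Step 3: SEND seq=210 -> out-of-order
Step 4: SEND seq=2000 -> in-order

Answer: yes no yes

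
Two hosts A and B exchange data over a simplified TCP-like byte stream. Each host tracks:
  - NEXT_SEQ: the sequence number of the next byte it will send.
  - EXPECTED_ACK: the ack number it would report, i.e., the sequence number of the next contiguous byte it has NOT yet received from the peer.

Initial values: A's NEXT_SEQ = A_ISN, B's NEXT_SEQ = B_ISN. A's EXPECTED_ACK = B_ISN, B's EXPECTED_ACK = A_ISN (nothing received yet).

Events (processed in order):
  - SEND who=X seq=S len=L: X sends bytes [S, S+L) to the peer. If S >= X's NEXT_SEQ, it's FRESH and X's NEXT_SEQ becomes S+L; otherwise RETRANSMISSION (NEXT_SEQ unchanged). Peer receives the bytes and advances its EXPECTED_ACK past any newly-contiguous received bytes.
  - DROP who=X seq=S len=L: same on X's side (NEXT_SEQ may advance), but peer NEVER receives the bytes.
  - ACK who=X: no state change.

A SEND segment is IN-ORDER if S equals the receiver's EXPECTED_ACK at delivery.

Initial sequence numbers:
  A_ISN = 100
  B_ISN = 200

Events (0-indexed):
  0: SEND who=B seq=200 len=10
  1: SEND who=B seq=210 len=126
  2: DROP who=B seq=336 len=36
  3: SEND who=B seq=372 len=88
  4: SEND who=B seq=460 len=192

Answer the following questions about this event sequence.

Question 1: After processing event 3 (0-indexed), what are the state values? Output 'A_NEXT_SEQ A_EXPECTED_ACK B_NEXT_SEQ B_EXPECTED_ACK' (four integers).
After event 0: A_seq=100 A_ack=210 B_seq=210 B_ack=100
After event 1: A_seq=100 A_ack=336 B_seq=336 B_ack=100
After event 2: A_seq=100 A_ack=336 B_seq=372 B_ack=100
After event 3: A_seq=100 A_ack=336 B_seq=460 B_ack=100

100 336 460 100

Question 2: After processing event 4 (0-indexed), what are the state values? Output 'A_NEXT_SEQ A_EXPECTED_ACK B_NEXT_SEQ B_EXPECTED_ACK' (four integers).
After event 0: A_seq=100 A_ack=210 B_seq=210 B_ack=100
After event 1: A_seq=100 A_ack=336 B_seq=336 B_ack=100
After event 2: A_seq=100 A_ack=336 B_seq=372 B_ack=100
After event 3: A_seq=100 A_ack=336 B_seq=460 B_ack=100
After event 4: A_seq=100 A_ack=336 B_seq=652 B_ack=100

100 336 652 100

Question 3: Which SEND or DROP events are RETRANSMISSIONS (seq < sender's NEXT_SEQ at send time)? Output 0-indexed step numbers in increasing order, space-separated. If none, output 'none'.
Step 0: SEND seq=200 -> fresh
Step 1: SEND seq=210 -> fresh
Step 2: DROP seq=336 -> fresh
Step 3: SEND seq=372 -> fresh
Step 4: SEND seq=460 -> fresh

Answer: none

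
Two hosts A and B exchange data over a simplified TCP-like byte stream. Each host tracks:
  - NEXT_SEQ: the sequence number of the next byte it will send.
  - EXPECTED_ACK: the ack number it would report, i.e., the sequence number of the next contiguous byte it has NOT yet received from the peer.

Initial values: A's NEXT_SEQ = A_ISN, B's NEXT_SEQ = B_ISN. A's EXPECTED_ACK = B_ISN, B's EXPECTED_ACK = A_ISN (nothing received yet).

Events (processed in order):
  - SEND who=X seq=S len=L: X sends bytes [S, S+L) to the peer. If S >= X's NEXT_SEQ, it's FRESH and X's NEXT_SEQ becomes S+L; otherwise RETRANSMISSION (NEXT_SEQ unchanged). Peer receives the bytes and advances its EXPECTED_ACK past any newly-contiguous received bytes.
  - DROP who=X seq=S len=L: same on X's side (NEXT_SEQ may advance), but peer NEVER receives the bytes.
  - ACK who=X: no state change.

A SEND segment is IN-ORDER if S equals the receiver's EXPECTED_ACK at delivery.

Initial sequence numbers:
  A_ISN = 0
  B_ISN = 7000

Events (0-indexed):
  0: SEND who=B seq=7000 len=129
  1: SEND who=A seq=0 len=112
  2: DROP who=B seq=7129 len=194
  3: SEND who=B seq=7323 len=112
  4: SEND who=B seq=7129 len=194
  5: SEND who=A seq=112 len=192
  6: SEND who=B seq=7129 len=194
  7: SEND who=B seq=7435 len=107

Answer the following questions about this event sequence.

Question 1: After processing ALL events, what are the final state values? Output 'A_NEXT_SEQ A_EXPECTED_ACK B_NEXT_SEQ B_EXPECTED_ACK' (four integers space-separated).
Answer: 304 7542 7542 304

Derivation:
After event 0: A_seq=0 A_ack=7129 B_seq=7129 B_ack=0
After event 1: A_seq=112 A_ack=7129 B_seq=7129 B_ack=112
After event 2: A_seq=112 A_ack=7129 B_seq=7323 B_ack=112
After event 3: A_seq=112 A_ack=7129 B_seq=7435 B_ack=112
After event 4: A_seq=112 A_ack=7435 B_seq=7435 B_ack=112
After event 5: A_seq=304 A_ack=7435 B_seq=7435 B_ack=304
After event 6: A_seq=304 A_ack=7435 B_seq=7435 B_ack=304
After event 7: A_seq=304 A_ack=7542 B_seq=7542 B_ack=304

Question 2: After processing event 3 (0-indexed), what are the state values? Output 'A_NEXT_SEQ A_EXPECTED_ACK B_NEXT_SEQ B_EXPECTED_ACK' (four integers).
After event 0: A_seq=0 A_ack=7129 B_seq=7129 B_ack=0
After event 1: A_seq=112 A_ack=7129 B_seq=7129 B_ack=112
After event 2: A_seq=112 A_ack=7129 B_seq=7323 B_ack=112
After event 3: A_seq=112 A_ack=7129 B_seq=7435 B_ack=112

112 7129 7435 112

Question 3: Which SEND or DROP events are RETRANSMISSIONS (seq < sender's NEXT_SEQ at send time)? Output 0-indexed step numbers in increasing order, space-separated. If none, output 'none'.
Step 0: SEND seq=7000 -> fresh
Step 1: SEND seq=0 -> fresh
Step 2: DROP seq=7129 -> fresh
Step 3: SEND seq=7323 -> fresh
Step 4: SEND seq=7129 -> retransmit
Step 5: SEND seq=112 -> fresh
Step 6: SEND seq=7129 -> retransmit
Step 7: SEND seq=7435 -> fresh

Answer: 4 6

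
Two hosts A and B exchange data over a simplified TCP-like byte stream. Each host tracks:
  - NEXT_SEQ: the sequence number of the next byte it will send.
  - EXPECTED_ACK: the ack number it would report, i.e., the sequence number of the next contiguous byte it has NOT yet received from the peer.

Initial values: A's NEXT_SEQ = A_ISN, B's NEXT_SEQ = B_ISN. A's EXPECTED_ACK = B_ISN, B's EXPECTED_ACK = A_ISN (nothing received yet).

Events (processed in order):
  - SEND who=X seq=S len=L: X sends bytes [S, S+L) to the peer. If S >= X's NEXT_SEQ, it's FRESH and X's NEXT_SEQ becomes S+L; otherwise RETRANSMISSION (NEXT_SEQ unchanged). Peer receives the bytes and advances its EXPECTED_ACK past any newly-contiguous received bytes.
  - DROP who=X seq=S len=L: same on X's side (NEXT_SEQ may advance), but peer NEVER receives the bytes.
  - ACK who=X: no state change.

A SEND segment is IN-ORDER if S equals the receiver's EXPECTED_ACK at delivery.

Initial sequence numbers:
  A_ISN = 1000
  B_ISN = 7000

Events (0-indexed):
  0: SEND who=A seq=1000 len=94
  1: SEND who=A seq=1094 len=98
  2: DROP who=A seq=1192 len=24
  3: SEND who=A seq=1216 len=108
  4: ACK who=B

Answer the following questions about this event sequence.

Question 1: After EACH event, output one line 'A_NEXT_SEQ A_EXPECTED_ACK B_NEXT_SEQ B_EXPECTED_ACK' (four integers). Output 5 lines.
1094 7000 7000 1094
1192 7000 7000 1192
1216 7000 7000 1192
1324 7000 7000 1192
1324 7000 7000 1192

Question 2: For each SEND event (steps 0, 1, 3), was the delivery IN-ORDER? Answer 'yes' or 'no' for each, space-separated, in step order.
Step 0: SEND seq=1000 -> in-order
Step 1: SEND seq=1094 -> in-order
Step 3: SEND seq=1216 -> out-of-order

Answer: yes yes no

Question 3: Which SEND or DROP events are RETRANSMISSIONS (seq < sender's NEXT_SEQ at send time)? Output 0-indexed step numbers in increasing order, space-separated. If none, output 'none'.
Answer: none

Derivation:
Step 0: SEND seq=1000 -> fresh
Step 1: SEND seq=1094 -> fresh
Step 2: DROP seq=1192 -> fresh
Step 3: SEND seq=1216 -> fresh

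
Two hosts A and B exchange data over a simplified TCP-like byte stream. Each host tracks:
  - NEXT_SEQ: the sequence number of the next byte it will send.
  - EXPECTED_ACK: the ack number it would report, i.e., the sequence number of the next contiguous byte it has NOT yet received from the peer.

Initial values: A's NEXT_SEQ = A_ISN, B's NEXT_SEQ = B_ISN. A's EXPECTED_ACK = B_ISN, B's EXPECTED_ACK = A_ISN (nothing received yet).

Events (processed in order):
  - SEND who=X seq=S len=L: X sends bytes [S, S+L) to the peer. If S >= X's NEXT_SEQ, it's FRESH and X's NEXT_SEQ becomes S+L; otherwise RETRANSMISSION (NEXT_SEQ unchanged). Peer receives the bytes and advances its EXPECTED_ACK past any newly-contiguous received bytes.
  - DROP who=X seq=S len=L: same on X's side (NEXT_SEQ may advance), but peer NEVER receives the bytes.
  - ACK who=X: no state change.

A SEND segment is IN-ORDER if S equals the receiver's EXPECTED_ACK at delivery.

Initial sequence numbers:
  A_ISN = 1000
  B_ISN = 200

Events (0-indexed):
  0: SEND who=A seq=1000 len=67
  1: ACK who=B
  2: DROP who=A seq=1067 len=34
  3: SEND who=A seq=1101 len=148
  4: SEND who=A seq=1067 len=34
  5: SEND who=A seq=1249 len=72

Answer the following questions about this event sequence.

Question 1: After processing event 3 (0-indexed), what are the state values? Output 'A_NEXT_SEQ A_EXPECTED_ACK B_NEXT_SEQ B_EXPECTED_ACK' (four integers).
After event 0: A_seq=1067 A_ack=200 B_seq=200 B_ack=1067
After event 1: A_seq=1067 A_ack=200 B_seq=200 B_ack=1067
After event 2: A_seq=1101 A_ack=200 B_seq=200 B_ack=1067
After event 3: A_seq=1249 A_ack=200 B_seq=200 B_ack=1067

1249 200 200 1067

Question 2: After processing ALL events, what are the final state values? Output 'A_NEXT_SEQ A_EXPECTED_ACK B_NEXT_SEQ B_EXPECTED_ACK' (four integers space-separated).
After event 0: A_seq=1067 A_ack=200 B_seq=200 B_ack=1067
After event 1: A_seq=1067 A_ack=200 B_seq=200 B_ack=1067
After event 2: A_seq=1101 A_ack=200 B_seq=200 B_ack=1067
After event 3: A_seq=1249 A_ack=200 B_seq=200 B_ack=1067
After event 4: A_seq=1249 A_ack=200 B_seq=200 B_ack=1249
After event 5: A_seq=1321 A_ack=200 B_seq=200 B_ack=1321

Answer: 1321 200 200 1321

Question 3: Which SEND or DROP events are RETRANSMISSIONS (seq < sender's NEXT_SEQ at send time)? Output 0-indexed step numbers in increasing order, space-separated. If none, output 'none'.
Answer: 4

Derivation:
Step 0: SEND seq=1000 -> fresh
Step 2: DROP seq=1067 -> fresh
Step 3: SEND seq=1101 -> fresh
Step 4: SEND seq=1067 -> retransmit
Step 5: SEND seq=1249 -> fresh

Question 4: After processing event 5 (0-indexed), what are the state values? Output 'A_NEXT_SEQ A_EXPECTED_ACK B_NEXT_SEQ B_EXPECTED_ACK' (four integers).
After event 0: A_seq=1067 A_ack=200 B_seq=200 B_ack=1067
After event 1: A_seq=1067 A_ack=200 B_seq=200 B_ack=1067
After event 2: A_seq=1101 A_ack=200 B_seq=200 B_ack=1067
After event 3: A_seq=1249 A_ack=200 B_seq=200 B_ack=1067
After event 4: A_seq=1249 A_ack=200 B_seq=200 B_ack=1249
After event 5: A_seq=1321 A_ack=200 B_seq=200 B_ack=1321

1321 200 200 1321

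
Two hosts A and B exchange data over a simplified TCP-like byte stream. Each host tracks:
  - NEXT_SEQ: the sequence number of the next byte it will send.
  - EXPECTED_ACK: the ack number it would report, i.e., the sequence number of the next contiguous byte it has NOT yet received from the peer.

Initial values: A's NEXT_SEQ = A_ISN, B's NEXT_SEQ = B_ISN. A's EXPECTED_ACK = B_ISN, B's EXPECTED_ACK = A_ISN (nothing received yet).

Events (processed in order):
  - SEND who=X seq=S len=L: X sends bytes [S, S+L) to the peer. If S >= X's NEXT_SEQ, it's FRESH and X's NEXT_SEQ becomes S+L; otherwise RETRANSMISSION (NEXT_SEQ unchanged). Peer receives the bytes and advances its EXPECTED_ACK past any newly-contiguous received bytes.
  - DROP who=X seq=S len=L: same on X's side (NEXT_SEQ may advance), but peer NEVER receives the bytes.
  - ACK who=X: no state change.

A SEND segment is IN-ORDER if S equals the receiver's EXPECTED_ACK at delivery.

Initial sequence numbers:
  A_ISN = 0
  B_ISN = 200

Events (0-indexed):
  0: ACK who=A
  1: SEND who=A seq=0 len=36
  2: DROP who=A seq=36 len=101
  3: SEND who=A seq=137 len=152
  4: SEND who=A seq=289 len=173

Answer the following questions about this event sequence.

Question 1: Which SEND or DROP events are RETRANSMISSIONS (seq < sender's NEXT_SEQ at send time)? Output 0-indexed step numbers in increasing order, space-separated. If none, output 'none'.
Answer: none

Derivation:
Step 1: SEND seq=0 -> fresh
Step 2: DROP seq=36 -> fresh
Step 3: SEND seq=137 -> fresh
Step 4: SEND seq=289 -> fresh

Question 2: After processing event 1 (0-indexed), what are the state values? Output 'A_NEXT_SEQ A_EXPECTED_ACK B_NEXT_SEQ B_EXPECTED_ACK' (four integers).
After event 0: A_seq=0 A_ack=200 B_seq=200 B_ack=0
After event 1: A_seq=36 A_ack=200 B_seq=200 B_ack=36

36 200 200 36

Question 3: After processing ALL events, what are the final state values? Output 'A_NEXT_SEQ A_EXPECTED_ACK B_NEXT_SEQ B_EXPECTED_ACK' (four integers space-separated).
Answer: 462 200 200 36

Derivation:
After event 0: A_seq=0 A_ack=200 B_seq=200 B_ack=0
After event 1: A_seq=36 A_ack=200 B_seq=200 B_ack=36
After event 2: A_seq=137 A_ack=200 B_seq=200 B_ack=36
After event 3: A_seq=289 A_ack=200 B_seq=200 B_ack=36
After event 4: A_seq=462 A_ack=200 B_seq=200 B_ack=36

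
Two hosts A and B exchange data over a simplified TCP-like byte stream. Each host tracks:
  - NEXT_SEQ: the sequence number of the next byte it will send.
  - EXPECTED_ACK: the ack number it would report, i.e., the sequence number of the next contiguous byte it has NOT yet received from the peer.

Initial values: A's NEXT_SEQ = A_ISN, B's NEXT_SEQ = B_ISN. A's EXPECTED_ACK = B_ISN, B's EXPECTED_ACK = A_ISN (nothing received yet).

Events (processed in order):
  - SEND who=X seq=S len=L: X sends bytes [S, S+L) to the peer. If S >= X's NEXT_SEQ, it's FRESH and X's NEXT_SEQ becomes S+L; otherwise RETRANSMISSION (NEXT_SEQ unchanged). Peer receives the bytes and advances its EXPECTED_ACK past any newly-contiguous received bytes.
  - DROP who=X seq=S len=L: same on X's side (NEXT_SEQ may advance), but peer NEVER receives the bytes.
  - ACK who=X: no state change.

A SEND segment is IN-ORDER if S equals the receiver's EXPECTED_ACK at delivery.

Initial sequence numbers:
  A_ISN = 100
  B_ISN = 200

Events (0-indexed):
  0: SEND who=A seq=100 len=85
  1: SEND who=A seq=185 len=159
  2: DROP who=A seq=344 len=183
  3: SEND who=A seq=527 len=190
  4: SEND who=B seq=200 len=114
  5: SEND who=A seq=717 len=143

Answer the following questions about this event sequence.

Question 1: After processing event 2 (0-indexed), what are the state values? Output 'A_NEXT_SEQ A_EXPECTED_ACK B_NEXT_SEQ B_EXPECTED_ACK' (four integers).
After event 0: A_seq=185 A_ack=200 B_seq=200 B_ack=185
After event 1: A_seq=344 A_ack=200 B_seq=200 B_ack=344
After event 2: A_seq=527 A_ack=200 B_seq=200 B_ack=344

527 200 200 344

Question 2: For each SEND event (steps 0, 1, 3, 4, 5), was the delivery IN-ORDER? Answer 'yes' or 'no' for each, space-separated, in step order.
Step 0: SEND seq=100 -> in-order
Step 1: SEND seq=185 -> in-order
Step 3: SEND seq=527 -> out-of-order
Step 4: SEND seq=200 -> in-order
Step 5: SEND seq=717 -> out-of-order

Answer: yes yes no yes no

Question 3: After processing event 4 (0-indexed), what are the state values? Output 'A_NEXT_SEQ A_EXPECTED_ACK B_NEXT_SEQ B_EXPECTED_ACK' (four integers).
After event 0: A_seq=185 A_ack=200 B_seq=200 B_ack=185
After event 1: A_seq=344 A_ack=200 B_seq=200 B_ack=344
After event 2: A_seq=527 A_ack=200 B_seq=200 B_ack=344
After event 3: A_seq=717 A_ack=200 B_seq=200 B_ack=344
After event 4: A_seq=717 A_ack=314 B_seq=314 B_ack=344

717 314 314 344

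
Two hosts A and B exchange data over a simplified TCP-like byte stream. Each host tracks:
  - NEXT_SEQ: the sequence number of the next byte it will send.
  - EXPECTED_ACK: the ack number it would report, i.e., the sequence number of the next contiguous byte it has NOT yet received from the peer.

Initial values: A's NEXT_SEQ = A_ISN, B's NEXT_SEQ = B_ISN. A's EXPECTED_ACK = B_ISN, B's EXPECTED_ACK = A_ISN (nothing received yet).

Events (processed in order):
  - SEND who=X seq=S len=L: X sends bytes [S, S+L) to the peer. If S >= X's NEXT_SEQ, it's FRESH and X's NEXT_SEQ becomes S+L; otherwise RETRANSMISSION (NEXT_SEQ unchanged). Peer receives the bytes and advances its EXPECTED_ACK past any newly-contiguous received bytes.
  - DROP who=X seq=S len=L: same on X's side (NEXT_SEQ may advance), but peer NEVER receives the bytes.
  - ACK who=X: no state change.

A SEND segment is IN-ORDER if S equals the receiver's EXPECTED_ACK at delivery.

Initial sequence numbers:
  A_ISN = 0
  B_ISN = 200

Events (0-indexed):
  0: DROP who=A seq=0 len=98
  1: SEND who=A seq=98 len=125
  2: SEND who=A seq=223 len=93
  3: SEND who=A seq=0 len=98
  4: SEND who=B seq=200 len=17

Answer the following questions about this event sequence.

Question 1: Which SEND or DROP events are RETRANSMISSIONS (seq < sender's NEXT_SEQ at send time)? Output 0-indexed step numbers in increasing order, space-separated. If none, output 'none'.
Step 0: DROP seq=0 -> fresh
Step 1: SEND seq=98 -> fresh
Step 2: SEND seq=223 -> fresh
Step 3: SEND seq=0 -> retransmit
Step 4: SEND seq=200 -> fresh

Answer: 3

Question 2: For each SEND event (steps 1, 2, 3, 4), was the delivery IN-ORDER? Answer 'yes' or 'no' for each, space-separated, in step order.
Step 1: SEND seq=98 -> out-of-order
Step 2: SEND seq=223 -> out-of-order
Step 3: SEND seq=0 -> in-order
Step 4: SEND seq=200 -> in-order

Answer: no no yes yes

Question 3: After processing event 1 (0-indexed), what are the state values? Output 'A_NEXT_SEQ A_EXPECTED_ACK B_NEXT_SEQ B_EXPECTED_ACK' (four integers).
After event 0: A_seq=98 A_ack=200 B_seq=200 B_ack=0
After event 1: A_seq=223 A_ack=200 B_seq=200 B_ack=0

223 200 200 0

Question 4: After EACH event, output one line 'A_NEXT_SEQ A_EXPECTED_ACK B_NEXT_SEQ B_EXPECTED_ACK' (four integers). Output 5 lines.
98 200 200 0
223 200 200 0
316 200 200 0
316 200 200 316
316 217 217 316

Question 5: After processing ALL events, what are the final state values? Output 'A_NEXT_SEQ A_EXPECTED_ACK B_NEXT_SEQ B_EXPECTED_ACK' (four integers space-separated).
After event 0: A_seq=98 A_ack=200 B_seq=200 B_ack=0
After event 1: A_seq=223 A_ack=200 B_seq=200 B_ack=0
After event 2: A_seq=316 A_ack=200 B_seq=200 B_ack=0
After event 3: A_seq=316 A_ack=200 B_seq=200 B_ack=316
After event 4: A_seq=316 A_ack=217 B_seq=217 B_ack=316

Answer: 316 217 217 316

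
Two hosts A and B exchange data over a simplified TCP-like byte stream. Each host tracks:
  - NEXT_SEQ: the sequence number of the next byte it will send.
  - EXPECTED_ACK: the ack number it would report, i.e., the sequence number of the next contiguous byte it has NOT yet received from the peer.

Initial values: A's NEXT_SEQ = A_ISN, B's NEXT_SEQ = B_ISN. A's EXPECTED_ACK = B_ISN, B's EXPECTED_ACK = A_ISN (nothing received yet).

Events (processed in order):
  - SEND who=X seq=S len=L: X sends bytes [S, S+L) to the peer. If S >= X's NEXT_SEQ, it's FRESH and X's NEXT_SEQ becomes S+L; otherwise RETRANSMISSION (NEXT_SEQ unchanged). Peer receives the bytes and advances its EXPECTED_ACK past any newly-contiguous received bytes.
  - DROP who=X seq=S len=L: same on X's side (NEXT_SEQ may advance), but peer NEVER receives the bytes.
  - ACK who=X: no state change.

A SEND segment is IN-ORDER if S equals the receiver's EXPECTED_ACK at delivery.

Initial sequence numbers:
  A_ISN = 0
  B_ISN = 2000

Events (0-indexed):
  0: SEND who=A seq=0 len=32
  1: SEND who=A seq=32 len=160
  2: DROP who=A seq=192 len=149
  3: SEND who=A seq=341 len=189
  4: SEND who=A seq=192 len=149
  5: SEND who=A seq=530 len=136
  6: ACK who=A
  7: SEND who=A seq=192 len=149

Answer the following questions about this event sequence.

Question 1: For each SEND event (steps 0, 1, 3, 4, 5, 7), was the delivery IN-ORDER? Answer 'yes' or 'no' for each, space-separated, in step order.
Step 0: SEND seq=0 -> in-order
Step 1: SEND seq=32 -> in-order
Step 3: SEND seq=341 -> out-of-order
Step 4: SEND seq=192 -> in-order
Step 5: SEND seq=530 -> in-order
Step 7: SEND seq=192 -> out-of-order

Answer: yes yes no yes yes no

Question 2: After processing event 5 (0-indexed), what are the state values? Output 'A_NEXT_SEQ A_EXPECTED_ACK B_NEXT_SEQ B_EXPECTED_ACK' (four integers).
After event 0: A_seq=32 A_ack=2000 B_seq=2000 B_ack=32
After event 1: A_seq=192 A_ack=2000 B_seq=2000 B_ack=192
After event 2: A_seq=341 A_ack=2000 B_seq=2000 B_ack=192
After event 3: A_seq=530 A_ack=2000 B_seq=2000 B_ack=192
After event 4: A_seq=530 A_ack=2000 B_seq=2000 B_ack=530
After event 5: A_seq=666 A_ack=2000 B_seq=2000 B_ack=666

666 2000 2000 666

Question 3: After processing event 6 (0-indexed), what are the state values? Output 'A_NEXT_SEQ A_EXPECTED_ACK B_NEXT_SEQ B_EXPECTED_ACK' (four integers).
After event 0: A_seq=32 A_ack=2000 B_seq=2000 B_ack=32
After event 1: A_seq=192 A_ack=2000 B_seq=2000 B_ack=192
After event 2: A_seq=341 A_ack=2000 B_seq=2000 B_ack=192
After event 3: A_seq=530 A_ack=2000 B_seq=2000 B_ack=192
After event 4: A_seq=530 A_ack=2000 B_seq=2000 B_ack=530
After event 5: A_seq=666 A_ack=2000 B_seq=2000 B_ack=666
After event 6: A_seq=666 A_ack=2000 B_seq=2000 B_ack=666

666 2000 2000 666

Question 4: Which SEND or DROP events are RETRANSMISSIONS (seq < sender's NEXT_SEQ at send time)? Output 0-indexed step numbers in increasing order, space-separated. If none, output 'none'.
Answer: 4 7

Derivation:
Step 0: SEND seq=0 -> fresh
Step 1: SEND seq=32 -> fresh
Step 2: DROP seq=192 -> fresh
Step 3: SEND seq=341 -> fresh
Step 4: SEND seq=192 -> retransmit
Step 5: SEND seq=530 -> fresh
Step 7: SEND seq=192 -> retransmit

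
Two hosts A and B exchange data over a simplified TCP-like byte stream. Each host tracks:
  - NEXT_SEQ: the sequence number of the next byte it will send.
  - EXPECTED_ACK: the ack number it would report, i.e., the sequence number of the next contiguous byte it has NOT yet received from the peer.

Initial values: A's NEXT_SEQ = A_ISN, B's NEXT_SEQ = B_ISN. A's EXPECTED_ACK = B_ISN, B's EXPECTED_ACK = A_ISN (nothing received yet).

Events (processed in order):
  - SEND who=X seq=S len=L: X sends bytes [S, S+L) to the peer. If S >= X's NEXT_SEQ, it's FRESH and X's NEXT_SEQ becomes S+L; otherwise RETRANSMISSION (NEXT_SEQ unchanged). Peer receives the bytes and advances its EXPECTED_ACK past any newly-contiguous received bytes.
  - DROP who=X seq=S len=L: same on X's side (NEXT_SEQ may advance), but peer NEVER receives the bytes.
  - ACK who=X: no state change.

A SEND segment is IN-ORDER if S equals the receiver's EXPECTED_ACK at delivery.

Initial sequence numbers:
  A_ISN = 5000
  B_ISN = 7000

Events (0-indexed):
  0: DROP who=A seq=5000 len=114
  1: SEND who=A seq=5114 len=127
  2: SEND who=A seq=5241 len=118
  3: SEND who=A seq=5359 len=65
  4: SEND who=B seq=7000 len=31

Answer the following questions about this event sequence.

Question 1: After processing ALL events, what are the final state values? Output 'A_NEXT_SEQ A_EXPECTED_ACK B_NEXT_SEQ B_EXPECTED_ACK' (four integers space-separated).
Answer: 5424 7031 7031 5000

Derivation:
After event 0: A_seq=5114 A_ack=7000 B_seq=7000 B_ack=5000
After event 1: A_seq=5241 A_ack=7000 B_seq=7000 B_ack=5000
After event 2: A_seq=5359 A_ack=7000 B_seq=7000 B_ack=5000
After event 3: A_seq=5424 A_ack=7000 B_seq=7000 B_ack=5000
After event 4: A_seq=5424 A_ack=7031 B_seq=7031 B_ack=5000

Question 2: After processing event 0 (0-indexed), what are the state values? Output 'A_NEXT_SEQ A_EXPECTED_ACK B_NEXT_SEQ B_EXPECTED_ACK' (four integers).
After event 0: A_seq=5114 A_ack=7000 B_seq=7000 B_ack=5000

5114 7000 7000 5000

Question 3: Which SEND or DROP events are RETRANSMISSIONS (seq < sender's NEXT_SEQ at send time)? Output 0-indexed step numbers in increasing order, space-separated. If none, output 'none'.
Answer: none

Derivation:
Step 0: DROP seq=5000 -> fresh
Step 1: SEND seq=5114 -> fresh
Step 2: SEND seq=5241 -> fresh
Step 3: SEND seq=5359 -> fresh
Step 4: SEND seq=7000 -> fresh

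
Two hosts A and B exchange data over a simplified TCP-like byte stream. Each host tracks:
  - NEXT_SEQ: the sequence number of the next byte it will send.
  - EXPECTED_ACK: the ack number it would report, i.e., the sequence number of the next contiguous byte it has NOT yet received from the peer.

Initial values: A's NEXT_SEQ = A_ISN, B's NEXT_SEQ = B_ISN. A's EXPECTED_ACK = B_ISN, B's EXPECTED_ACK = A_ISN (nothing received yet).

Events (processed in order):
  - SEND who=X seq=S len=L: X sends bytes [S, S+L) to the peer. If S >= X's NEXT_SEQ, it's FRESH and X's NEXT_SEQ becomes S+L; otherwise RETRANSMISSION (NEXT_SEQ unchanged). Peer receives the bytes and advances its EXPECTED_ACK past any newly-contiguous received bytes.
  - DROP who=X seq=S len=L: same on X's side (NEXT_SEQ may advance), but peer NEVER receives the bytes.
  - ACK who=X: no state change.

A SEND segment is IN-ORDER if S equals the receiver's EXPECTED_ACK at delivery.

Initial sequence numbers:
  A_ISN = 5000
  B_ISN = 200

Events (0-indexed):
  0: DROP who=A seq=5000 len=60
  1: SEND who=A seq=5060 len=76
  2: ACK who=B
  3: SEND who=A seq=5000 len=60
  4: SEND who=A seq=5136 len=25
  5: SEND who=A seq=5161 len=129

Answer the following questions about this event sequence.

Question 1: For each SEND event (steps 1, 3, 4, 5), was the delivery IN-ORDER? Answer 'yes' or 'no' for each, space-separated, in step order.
Step 1: SEND seq=5060 -> out-of-order
Step 3: SEND seq=5000 -> in-order
Step 4: SEND seq=5136 -> in-order
Step 5: SEND seq=5161 -> in-order

Answer: no yes yes yes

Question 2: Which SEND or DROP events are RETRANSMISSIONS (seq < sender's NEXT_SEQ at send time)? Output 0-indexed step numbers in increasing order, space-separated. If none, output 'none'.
Step 0: DROP seq=5000 -> fresh
Step 1: SEND seq=5060 -> fresh
Step 3: SEND seq=5000 -> retransmit
Step 4: SEND seq=5136 -> fresh
Step 5: SEND seq=5161 -> fresh

Answer: 3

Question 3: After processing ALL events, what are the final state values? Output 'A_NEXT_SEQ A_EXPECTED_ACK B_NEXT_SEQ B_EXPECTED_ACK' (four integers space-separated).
After event 0: A_seq=5060 A_ack=200 B_seq=200 B_ack=5000
After event 1: A_seq=5136 A_ack=200 B_seq=200 B_ack=5000
After event 2: A_seq=5136 A_ack=200 B_seq=200 B_ack=5000
After event 3: A_seq=5136 A_ack=200 B_seq=200 B_ack=5136
After event 4: A_seq=5161 A_ack=200 B_seq=200 B_ack=5161
After event 5: A_seq=5290 A_ack=200 B_seq=200 B_ack=5290

Answer: 5290 200 200 5290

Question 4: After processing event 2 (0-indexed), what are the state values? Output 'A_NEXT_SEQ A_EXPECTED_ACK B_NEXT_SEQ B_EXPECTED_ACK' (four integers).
After event 0: A_seq=5060 A_ack=200 B_seq=200 B_ack=5000
After event 1: A_seq=5136 A_ack=200 B_seq=200 B_ack=5000
After event 2: A_seq=5136 A_ack=200 B_seq=200 B_ack=5000

5136 200 200 5000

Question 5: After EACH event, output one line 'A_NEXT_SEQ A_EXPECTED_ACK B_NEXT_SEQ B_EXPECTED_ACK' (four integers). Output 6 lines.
5060 200 200 5000
5136 200 200 5000
5136 200 200 5000
5136 200 200 5136
5161 200 200 5161
5290 200 200 5290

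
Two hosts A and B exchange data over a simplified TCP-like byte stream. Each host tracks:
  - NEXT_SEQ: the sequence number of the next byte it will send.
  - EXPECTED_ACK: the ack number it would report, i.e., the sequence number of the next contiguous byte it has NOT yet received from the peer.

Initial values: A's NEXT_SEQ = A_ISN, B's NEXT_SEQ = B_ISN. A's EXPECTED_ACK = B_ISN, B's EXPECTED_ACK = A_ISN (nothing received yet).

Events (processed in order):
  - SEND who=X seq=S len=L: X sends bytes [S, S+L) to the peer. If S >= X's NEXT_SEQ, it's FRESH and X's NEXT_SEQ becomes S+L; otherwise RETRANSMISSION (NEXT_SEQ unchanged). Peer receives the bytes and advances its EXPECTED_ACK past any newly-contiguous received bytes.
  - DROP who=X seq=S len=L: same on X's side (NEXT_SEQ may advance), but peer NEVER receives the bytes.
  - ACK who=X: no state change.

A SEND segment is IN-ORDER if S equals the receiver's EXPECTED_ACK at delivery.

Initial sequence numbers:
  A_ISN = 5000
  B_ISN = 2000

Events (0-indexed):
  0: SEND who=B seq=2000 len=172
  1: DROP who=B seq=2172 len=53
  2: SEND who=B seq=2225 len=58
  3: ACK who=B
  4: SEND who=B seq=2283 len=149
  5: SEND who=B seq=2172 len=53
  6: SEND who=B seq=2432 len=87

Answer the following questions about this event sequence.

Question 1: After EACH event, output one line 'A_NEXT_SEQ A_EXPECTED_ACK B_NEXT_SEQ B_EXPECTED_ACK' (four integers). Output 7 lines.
5000 2172 2172 5000
5000 2172 2225 5000
5000 2172 2283 5000
5000 2172 2283 5000
5000 2172 2432 5000
5000 2432 2432 5000
5000 2519 2519 5000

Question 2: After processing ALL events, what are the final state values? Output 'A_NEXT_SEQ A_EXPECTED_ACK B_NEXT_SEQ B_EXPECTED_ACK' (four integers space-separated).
After event 0: A_seq=5000 A_ack=2172 B_seq=2172 B_ack=5000
After event 1: A_seq=5000 A_ack=2172 B_seq=2225 B_ack=5000
After event 2: A_seq=5000 A_ack=2172 B_seq=2283 B_ack=5000
After event 3: A_seq=5000 A_ack=2172 B_seq=2283 B_ack=5000
After event 4: A_seq=5000 A_ack=2172 B_seq=2432 B_ack=5000
After event 5: A_seq=5000 A_ack=2432 B_seq=2432 B_ack=5000
After event 6: A_seq=5000 A_ack=2519 B_seq=2519 B_ack=5000

Answer: 5000 2519 2519 5000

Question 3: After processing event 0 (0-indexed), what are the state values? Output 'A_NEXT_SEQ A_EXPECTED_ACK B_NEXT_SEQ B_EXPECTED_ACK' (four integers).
After event 0: A_seq=5000 A_ack=2172 B_seq=2172 B_ack=5000

5000 2172 2172 5000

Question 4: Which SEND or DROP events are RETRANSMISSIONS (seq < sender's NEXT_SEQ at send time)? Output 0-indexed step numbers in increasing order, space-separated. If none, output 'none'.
Step 0: SEND seq=2000 -> fresh
Step 1: DROP seq=2172 -> fresh
Step 2: SEND seq=2225 -> fresh
Step 4: SEND seq=2283 -> fresh
Step 5: SEND seq=2172 -> retransmit
Step 6: SEND seq=2432 -> fresh

Answer: 5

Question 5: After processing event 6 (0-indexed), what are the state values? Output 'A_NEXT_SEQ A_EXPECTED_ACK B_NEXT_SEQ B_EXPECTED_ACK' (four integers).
After event 0: A_seq=5000 A_ack=2172 B_seq=2172 B_ack=5000
After event 1: A_seq=5000 A_ack=2172 B_seq=2225 B_ack=5000
After event 2: A_seq=5000 A_ack=2172 B_seq=2283 B_ack=5000
After event 3: A_seq=5000 A_ack=2172 B_seq=2283 B_ack=5000
After event 4: A_seq=5000 A_ack=2172 B_seq=2432 B_ack=5000
After event 5: A_seq=5000 A_ack=2432 B_seq=2432 B_ack=5000
After event 6: A_seq=5000 A_ack=2519 B_seq=2519 B_ack=5000

5000 2519 2519 5000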